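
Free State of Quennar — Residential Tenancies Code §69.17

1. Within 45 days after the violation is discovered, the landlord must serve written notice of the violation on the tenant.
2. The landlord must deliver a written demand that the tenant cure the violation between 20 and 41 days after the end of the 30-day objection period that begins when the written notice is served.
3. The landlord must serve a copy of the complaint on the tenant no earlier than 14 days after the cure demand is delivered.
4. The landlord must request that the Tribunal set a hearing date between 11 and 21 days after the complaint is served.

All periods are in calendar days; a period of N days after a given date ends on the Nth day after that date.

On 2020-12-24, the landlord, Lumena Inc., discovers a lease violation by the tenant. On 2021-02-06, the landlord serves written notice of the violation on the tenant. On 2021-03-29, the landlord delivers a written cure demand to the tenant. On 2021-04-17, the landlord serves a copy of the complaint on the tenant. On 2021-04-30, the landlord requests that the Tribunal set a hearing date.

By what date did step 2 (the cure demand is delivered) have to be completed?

The written notice is served on 2021-02-06; the 30-day objection period therefore ends 2021-03-08, and step 2 runs from that date. The window is 20–41 days after 2021-03-08; it closes on 2021-04-18.

2021-04-18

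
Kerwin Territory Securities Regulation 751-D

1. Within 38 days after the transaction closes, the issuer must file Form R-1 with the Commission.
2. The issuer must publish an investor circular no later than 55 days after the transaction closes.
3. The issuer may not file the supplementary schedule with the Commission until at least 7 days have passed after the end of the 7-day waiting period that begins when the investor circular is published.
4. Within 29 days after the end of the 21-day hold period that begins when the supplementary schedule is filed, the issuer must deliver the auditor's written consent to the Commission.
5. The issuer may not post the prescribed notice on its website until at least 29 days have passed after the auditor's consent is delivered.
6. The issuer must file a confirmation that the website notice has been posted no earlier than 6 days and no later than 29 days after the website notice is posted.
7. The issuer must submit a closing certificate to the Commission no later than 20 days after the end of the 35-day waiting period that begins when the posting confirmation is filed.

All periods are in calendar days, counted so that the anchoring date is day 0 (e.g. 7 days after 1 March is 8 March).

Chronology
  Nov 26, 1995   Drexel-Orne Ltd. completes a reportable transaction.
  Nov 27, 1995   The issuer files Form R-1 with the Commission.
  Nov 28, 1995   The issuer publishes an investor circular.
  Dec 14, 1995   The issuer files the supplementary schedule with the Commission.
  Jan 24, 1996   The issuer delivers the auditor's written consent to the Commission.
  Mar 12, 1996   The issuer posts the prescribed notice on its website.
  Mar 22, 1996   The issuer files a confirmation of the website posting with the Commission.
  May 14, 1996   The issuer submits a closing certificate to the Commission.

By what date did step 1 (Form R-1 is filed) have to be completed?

Jan 3, 1996

Step 1 runs from Nov 26, 1995, when the transaction closes. 38 days after Nov 26, 1995 is Jan 3, 1996.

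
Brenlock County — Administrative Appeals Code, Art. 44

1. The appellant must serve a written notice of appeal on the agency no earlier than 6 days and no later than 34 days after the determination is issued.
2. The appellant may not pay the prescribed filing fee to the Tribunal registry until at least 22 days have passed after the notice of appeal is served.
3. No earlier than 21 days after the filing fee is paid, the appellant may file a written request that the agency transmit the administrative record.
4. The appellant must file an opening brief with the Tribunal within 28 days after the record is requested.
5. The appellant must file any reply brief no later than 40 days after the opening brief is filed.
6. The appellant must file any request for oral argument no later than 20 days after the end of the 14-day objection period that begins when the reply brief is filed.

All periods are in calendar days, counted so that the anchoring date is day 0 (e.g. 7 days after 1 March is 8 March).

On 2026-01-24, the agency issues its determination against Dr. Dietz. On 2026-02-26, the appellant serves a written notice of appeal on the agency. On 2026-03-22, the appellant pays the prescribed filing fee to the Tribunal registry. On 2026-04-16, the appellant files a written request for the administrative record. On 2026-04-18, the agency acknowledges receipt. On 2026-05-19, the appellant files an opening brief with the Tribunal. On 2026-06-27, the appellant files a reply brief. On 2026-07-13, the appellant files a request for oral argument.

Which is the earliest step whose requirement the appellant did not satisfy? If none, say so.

(1) the permitted window runs from 2026-01-24 + 6 = 2026-01-30 to 2026-01-24 + 34 = 2026-02-27; done 2026-02-26, which is between those dates.
(2) permitted from 2026-02-26 + 22 days = 2026-03-20 onward; done 2026-03-22 — permitted.
(3) permitted from 2026-03-22 + 21 days = 2026-04-12 onward; done 2026-04-16 — permitted.
(4) due by 2026-04-16 + 28 days = 2026-05-14; done 2026-05-19 — 5 days late.
No need to go further; step 4 was not satisfied.

Step 4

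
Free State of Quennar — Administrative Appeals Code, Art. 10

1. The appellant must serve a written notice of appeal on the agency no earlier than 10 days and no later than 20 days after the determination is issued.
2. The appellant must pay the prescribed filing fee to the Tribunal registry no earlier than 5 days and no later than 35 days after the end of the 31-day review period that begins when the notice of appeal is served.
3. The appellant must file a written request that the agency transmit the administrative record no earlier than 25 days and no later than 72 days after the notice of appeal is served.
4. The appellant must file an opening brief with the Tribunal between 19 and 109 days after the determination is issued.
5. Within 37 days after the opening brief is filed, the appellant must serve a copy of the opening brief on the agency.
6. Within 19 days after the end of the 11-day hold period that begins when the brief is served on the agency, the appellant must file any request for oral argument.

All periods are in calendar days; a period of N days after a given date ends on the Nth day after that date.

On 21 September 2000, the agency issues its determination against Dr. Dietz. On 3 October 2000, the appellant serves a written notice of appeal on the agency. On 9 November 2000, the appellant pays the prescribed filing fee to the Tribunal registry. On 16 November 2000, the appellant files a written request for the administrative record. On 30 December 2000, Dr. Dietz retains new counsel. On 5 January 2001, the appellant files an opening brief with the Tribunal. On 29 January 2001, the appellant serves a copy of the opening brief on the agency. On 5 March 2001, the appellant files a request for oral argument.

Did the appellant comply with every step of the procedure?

No

(1) the permitted window runs from 21 September 2000 + 10 = 1 October 2000 to 21 September 2000 + 20 = 11 October 2000; 3 October 2000 falls inside that range.
(2) the permitted window runs from 3 November 2000 + 5 = 8 November 2000 to 3 November 2000 + 35 = 8 December 2000; 9 November 2000 falls inside that range.
(3) the permitted window runs from 3 October 2000 + 25 = 28 October 2000 to 3 October 2000 + 72 = 14 December 2000; done 16 November 2000, which is between those dates.
(4) the permitted window runs from 21 September 2000 + 19 = 10 October 2000 to 21 September 2000 + 109 = 8 January 2001; done 5 January 2001, which is between those dates.
(5) due by 5 January 2001 + 37 days = 11 February 2001; 29 January 2001 is within that limit.
(6) due by 9 February 2001 + 19 days = 28 February 2001; 5 March 2001 misses that deadline by 5 days.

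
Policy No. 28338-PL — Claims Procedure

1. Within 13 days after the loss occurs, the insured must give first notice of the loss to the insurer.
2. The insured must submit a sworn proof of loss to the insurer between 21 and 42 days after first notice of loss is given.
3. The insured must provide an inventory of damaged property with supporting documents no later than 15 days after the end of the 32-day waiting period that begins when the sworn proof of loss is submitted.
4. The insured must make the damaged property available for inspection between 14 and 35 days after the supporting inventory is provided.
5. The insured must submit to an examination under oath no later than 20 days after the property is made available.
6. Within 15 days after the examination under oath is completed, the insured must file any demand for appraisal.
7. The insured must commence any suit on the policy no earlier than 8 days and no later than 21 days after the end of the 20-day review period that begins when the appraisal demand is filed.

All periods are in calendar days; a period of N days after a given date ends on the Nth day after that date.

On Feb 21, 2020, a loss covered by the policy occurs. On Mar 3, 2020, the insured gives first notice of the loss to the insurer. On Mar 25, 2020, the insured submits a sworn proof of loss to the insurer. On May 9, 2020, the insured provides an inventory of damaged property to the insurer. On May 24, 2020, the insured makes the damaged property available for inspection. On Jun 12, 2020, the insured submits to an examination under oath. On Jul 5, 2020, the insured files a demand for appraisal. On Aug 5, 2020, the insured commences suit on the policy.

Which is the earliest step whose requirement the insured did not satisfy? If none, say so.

Step 6

Step 1: 13 days after Feb 21, 2020 (when the loss occurs) is Mar 5, 2020; done Mar 3, 2020 — timely.
Step 2: the window is 21–42 days after Mar 3, 2020 (when first notice of loss is given), so Mar 24, 2020 through Apr 14, 2020; done Mar 25, 2020 — within the window.
Step 3: 15 days after Apr 26, 2020 (end of the 32-day waiting period, which began when the sworn proof of loss is submitted on Mar 25, 2020) is May 11, 2020; completed May 9, 2020, before the deadline.
Step 4: the window is 14–35 days after May 9, 2020 (when the supporting inventory is provided), so May 23, 2020 through Jun 13, 2020; done May 24, 2020, which is between those dates.
Step 5: 20 days after May 24, 2020 (when the property is made available) is Jun 13, 2020; Jun 12, 2020 is within that limit.
Step 6: 15 days after Jun 12, 2020 (when the examination under oath is completed) is Jun 27, 2020; not done until Jul 5, 2020, 8 days after the deadline.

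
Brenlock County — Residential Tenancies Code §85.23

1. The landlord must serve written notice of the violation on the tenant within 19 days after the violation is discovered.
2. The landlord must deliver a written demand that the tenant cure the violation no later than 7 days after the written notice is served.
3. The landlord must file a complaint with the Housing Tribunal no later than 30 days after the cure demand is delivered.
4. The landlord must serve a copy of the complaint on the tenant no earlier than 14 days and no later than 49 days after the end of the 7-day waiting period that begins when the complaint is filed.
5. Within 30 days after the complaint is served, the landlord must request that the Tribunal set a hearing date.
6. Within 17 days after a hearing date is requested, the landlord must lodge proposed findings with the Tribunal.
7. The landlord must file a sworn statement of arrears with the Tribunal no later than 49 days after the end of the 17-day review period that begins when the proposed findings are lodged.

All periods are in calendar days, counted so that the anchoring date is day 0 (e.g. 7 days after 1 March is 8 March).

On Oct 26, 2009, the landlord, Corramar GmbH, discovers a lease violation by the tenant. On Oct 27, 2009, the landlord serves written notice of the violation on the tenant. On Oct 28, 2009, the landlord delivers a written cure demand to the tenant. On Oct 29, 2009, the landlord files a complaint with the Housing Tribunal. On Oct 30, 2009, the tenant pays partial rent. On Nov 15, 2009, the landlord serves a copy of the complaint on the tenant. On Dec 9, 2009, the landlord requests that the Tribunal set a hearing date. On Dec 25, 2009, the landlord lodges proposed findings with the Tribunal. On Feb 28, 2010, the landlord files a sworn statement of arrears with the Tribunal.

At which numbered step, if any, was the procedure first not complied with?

Step 4

(1) due by Oct 26, 2009 + 19 days = Nov 14, 2009; done Oct 27, 2009 — timely.
(2) due by Oct 27, 2009 + 7 days = Nov 3, 2009; done Oct 28, 2009 — timely.
(3) due by Oct 28, 2009 + 30 days = Nov 27, 2009; Oct 29, 2009 is within that limit.
(4) the permitted window runs from Nov 5, 2009 + 14 = Nov 19, 2009 to Nov 5, 2009 + 49 = Dec 24, 2009; Nov 15, 2009 is 4 days too early.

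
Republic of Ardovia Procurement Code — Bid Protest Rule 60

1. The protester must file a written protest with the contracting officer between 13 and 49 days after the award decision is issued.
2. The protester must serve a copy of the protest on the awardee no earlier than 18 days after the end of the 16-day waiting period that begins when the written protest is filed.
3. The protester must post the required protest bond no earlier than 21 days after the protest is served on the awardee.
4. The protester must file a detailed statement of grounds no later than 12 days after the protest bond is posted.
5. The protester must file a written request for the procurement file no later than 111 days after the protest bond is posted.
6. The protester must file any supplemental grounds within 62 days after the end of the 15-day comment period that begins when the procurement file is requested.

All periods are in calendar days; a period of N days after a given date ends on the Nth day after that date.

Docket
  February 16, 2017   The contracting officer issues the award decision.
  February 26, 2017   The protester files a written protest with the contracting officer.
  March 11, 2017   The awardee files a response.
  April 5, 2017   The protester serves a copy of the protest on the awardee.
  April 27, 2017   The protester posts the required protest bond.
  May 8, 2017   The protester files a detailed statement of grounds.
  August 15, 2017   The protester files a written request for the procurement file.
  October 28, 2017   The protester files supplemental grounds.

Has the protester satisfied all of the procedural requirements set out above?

No

Step 1 — 13 and 49 days from February 16, 2017 (when the award decision is issued) are March 1, 2017 and April 6, 2017 respectively; February 26, 2017 is 3 days too early.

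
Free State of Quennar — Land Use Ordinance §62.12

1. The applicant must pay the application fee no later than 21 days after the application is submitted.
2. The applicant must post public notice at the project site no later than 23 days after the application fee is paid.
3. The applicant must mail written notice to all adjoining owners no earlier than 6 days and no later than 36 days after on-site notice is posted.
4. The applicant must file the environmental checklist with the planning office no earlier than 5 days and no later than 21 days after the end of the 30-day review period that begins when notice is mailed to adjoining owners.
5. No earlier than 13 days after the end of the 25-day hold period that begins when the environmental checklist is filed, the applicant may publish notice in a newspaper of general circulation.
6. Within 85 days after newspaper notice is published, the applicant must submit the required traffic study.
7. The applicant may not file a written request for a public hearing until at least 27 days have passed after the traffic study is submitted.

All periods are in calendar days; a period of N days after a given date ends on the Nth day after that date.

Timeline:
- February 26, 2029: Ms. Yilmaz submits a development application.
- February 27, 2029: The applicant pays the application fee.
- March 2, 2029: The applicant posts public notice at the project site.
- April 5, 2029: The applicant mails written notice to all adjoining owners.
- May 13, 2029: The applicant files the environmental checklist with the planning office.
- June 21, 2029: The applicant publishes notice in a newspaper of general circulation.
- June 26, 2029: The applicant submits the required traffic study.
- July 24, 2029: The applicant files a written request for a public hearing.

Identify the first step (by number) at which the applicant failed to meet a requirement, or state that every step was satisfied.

None — every step was satisfied

(1) due by February 26, 2029 + 21 days = March 19, 2029; done February 27, 2029 — timely.
(2) due by February 27, 2029 + 23 days = March 22, 2029; March 2, 2029 is within that limit.
(3) the permitted window runs from March 2, 2029 + 6 = March 8, 2029 to March 2, 2029 + 36 = April 7, 2029; done April 5, 2029, which is between those dates.
(4) the permitted window runs from May 5, 2029 + 5 = May 10, 2029 to May 5, 2029 + 21 = May 26, 2029; done May 13, 2029, which is between those dates.
(5) permitted from June 7, 2029 + 13 days = June 20, 2029 onward; done June 21, 2029 — permitted.
(6) due by June 21, 2029 + 85 days = September 14, 2029; done June 26, 2029 — timely.
(7) permitted from June 26, 2029 + 27 days = July 23, 2029 onward; done July 24, 2029, after the minimum wait.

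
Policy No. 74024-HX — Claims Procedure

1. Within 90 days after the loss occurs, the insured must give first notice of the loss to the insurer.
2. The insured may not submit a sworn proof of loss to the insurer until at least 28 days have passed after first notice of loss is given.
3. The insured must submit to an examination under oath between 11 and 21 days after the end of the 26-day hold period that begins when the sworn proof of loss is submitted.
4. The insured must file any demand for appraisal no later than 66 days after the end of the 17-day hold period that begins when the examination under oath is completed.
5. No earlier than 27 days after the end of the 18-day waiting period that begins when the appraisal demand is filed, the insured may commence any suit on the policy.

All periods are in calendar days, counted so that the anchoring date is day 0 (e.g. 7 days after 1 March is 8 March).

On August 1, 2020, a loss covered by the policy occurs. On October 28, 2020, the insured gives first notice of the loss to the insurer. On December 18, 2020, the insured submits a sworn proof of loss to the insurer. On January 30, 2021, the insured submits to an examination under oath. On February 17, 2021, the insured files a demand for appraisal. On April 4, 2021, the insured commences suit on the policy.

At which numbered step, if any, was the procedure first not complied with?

None — every step was satisfied

Step 1 — counting 90 days from August 1, 2020 (when the loss occurs) gives a deadline of October 30, 2020; done October 28, 2020 — timely.
Step 2 — must wait 28 days from October 28, 2020 (when first notice of loss is given), so not before November 25, 2020; December 18, 2020 is on or after that date.
Step 3 — 11 and 21 days from January 13, 2021 (end of the 26-day hold period, which began when the sworn proof of loss is submitted on December 18, 2020) are January 24, 2021 and February 3, 2021 respectively; done January 30, 2021, which is between those dates.
Step 4 — counting 66 days from February 16, 2021 (end of the 17-day hold period, which began when the examination under oath is completed on January 30, 2021) gives a deadline of April 23, 2021; done February 17, 2021 — timely.
Step 5 — must wait 27 days from March 7, 2021 (end of the 18-day waiting period, which began when the appraisal demand is filed on February 17, 2021), so not before April 3, 2021; done April 4, 2021 — permitted.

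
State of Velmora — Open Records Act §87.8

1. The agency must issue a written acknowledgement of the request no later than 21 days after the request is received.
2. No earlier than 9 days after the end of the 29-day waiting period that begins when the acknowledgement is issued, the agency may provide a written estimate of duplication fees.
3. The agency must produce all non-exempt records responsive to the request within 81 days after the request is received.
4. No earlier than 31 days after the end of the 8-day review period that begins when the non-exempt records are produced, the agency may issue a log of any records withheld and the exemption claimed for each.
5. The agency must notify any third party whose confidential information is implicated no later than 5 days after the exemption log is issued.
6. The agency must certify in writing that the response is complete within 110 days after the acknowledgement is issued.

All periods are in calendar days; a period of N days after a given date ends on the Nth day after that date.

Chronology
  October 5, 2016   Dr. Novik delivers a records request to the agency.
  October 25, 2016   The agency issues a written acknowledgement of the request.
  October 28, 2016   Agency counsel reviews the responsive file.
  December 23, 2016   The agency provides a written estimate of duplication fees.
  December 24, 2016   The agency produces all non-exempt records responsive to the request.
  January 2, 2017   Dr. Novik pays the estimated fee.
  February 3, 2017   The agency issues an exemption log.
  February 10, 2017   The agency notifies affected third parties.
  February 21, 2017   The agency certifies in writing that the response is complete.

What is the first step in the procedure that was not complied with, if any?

Step 5

Step 1: 21 days after October 5, 2016 (when the request is received) is October 26, 2016; done October 25, 2016 — timely.
Step 2: the earliest permitted date is 9 days after November 23, 2016 (end of the 29-day waiting period, which began when the acknowledgement is issued on October 25, 2016), i.e. December 2, 2016; done December 23, 2016 — permitted.
Step 3: 81 days after October 5, 2016 (when the request is received) is December 25, 2016; completed December 24, 2016, before the deadline.
Step 4: the earliest permitted date is 31 days after January 1, 2017 (end of the 8-day review period, which began when the non-exempt records are produced on December 24, 2016), i.e. February 1, 2017; done February 3, 2017, after the minimum wait.
Step 5: 5 days after February 3, 2017 (when the exemption log is issued) is February 8, 2017; February 10, 2017 misses that deadline by 2 days.
No need to go further; step 5 was not satisfied.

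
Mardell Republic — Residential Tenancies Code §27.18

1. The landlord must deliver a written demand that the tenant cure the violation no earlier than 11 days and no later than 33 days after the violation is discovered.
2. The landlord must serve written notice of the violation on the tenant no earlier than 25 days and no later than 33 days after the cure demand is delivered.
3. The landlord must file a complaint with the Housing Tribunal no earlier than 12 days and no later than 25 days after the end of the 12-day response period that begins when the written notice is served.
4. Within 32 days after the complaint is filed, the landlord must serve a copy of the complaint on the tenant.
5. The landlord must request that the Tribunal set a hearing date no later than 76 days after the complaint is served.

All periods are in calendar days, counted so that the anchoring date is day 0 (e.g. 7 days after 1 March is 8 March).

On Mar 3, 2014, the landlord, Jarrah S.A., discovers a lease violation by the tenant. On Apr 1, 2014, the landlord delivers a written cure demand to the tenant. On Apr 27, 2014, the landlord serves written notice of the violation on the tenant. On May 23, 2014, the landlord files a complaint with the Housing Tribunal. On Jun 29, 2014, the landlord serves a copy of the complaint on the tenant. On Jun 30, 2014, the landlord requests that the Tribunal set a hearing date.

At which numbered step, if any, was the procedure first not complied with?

Step 1 — 11 and 33 days from Mar 3, 2014 (when the violation is discovered) are Mar 14, 2014 and Apr 5, 2014 respectively; done Apr 1, 2014 — within the window.
Step 2 — 25 and 33 days from Apr 1, 2014 (when the cure demand is delivered) are Apr 26, 2014 and May 4, 2014 respectively; done Apr 27, 2014, which is between those dates.
Step 3 — 12 and 25 days from May 9, 2014 (end of the 12-day response period, which began when the written notice is served on Apr 27, 2014) are May 21, 2014 and Jun 3, 2014 respectively; done May 23, 2014 — within the window.
Step 4 — counting 32 days from May 23, 2014 (when the complaint is filed) gives a deadline of Jun 24, 2014; done Jun 29, 2014 — 5 days late.
No need to go further; step 4 was not satisfied.

Step 4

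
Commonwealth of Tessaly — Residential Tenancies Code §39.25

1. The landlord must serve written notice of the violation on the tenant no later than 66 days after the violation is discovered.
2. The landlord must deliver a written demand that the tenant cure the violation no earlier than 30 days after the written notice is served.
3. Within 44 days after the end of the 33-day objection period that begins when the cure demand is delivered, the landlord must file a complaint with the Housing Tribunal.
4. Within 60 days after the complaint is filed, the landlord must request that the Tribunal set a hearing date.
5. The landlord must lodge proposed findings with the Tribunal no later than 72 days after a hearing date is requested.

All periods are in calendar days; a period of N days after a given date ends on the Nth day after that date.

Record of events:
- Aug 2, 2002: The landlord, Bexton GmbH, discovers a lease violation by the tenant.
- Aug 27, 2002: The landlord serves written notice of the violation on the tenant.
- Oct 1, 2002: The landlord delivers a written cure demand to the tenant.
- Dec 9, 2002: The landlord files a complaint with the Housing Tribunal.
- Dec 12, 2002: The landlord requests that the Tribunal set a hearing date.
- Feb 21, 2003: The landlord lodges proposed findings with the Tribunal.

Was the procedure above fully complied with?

Yes

Step 1 — counting 66 days from Aug 2, 2002 (when the violation is discovered) gives a deadline of Oct 7, 2002; Aug 27, 2002 is within that limit.
Step 2 — must wait 30 days from Aug 27, 2002 (when the written notice is served), so not before Sep 26, 2002; Oct 1, 2002 is on or after that date.
Step 3 — counting 44 days from Nov 3, 2002 (end of the 33-day objection period, which began when the cure demand is delivered on Oct 1, 2002) gives a deadline of Dec 17, 2002; done Dec 9, 2002 — timely.
Step 4 — counting 60 days from Dec 9, 2002 (when the complaint is filed) gives a deadline of Feb 7, 2003; done Dec 12, 2002 — timely.
Step 5 — counting 72 days from Dec 12, 2002 (when a hearing date is requested) gives a deadline of Feb 22, 2003; completed Feb 21, 2003, before the deadline.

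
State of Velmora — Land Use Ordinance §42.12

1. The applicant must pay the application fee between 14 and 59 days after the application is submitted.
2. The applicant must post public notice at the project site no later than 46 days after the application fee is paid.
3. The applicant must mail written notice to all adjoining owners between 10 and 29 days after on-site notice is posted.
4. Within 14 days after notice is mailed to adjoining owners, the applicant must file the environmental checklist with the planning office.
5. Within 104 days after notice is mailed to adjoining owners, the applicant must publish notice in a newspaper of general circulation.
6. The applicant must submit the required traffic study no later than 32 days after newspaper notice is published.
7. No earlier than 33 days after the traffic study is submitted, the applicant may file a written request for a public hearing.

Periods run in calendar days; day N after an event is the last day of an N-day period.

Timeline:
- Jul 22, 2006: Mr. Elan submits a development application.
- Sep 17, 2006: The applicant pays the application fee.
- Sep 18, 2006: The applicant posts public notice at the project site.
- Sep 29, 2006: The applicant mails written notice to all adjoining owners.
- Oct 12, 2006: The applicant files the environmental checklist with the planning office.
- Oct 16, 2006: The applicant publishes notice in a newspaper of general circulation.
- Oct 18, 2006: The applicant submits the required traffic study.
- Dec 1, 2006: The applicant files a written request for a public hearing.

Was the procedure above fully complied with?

Yes

Step 1 — 14 and 59 days from Jul 22, 2006 (when the application is submitted) are Aug 5, 2006 and Sep 19, 2006 respectively; Sep 17, 2006 falls inside that range.
Step 2 — counting 46 days from Sep 17, 2006 (when the application fee is paid) gives a deadline of Nov 2, 2006; completed Sep 18, 2006, before the deadline.
Step 3 — 10 and 29 days from Sep 18, 2006 (when on-site notice is posted) are Sep 28, 2006 and Oct 17, 2006 respectively; done Sep 29, 2006 — within the window.
Step 4 — counting 14 days from Sep 29, 2006 (when notice is mailed to adjoining owners) gives a deadline of Oct 13, 2006; completed Oct 12, 2006, before the deadline.
Step 5 — counting 104 days from Sep 29, 2006 (when notice is mailed to adjoining owners) gives a deadline of Jan 11, 2007; Oct 16, 2006 is within that limit.
Step 6 — counting 32 days from Oct 16, 2006 (when newspaper notice is published) gives a deadline of Nov 17, 2006; done Oct 18, 2006 — timely.
Step 7 — must wait 33 days from Oct 18, 2006 (when the traffic study is submitted), so not before Nov 20, 2006; done Dec 1, 2006 — permitted.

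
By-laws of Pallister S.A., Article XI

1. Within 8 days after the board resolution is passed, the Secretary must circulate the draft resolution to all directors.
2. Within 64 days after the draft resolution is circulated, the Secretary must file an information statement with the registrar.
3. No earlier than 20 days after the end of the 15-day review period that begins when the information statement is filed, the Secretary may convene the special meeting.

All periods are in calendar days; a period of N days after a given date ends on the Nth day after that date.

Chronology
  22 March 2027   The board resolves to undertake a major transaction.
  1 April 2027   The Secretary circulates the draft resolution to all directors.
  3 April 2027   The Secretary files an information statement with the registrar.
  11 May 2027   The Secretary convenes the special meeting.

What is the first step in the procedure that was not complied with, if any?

(1) due by 22 March 2027 + 8 days = 30 March 2027; done 1 April 2027 — 2 days late.
Later steps need not be reached.

Step 1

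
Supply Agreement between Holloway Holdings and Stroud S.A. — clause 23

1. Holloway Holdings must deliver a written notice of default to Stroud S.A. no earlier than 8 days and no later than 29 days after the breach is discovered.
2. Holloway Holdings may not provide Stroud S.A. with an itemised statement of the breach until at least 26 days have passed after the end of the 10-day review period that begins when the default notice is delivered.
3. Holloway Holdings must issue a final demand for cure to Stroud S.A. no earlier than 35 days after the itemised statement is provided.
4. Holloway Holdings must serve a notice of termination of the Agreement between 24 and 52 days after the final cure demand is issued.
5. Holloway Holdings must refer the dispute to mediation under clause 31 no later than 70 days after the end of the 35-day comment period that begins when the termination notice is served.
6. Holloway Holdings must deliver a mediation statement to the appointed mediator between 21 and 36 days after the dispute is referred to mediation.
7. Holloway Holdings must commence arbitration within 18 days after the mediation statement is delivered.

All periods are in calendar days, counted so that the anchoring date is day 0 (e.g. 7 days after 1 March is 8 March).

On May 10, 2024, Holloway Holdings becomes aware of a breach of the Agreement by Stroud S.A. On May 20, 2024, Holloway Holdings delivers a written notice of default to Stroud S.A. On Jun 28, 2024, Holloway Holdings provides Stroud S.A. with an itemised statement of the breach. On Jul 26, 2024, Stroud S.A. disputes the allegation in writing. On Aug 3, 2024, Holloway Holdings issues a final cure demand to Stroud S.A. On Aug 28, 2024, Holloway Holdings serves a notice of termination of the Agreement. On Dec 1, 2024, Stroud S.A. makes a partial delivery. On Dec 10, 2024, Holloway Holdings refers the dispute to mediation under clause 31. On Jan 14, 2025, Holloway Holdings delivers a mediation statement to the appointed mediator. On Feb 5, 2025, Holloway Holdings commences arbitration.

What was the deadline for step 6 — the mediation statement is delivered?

Jan 15, 2025

Step 6 runs from Dec 10, 2024, when the dispute is referred to mediation. The window is 21–36 days after Dec 10, 2024; it closes on Jan 15, 2025.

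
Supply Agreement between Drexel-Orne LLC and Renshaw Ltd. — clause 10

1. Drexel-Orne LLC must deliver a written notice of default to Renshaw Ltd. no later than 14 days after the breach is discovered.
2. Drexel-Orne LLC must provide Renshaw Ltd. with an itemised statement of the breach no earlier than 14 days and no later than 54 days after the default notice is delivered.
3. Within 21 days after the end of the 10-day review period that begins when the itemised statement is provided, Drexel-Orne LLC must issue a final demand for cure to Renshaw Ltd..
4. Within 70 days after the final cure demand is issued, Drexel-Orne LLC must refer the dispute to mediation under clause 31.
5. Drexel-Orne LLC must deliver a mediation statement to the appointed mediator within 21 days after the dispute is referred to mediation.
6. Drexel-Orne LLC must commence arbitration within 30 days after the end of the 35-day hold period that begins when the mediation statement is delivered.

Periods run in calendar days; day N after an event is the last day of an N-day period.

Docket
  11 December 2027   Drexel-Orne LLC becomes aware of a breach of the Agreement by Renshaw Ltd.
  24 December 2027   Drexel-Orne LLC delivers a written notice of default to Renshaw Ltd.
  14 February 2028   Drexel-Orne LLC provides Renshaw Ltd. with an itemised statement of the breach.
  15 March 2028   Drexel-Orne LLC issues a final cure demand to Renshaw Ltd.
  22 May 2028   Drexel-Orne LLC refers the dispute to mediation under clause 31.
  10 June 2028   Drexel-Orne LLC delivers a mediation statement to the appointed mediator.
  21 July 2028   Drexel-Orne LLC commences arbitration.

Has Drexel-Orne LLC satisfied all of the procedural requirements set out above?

Step 1 — counting 14 days from 11 December 2027 (when the breach is discovered) gives a deadline of 25 December 2027; completed 24 December 2027, before the deadline.
Step 2 — 14 and 54 days from 24 December 2027 (when the default notice is delivered) are 7 January 2028 and 16 February 2028 respectively; 14 February 2028 falls inside that range.
Step 3 — counting 21 days from 24 February 2028 (end of the 10-day review period, which began when the itemised statement is provided on 14 February 2028) gives a deadline of 16 March 2028; completed 15 March 2028, before the deadline.
Step 4 — counting 70 days from 15 March 2028 (when the final cure demand is issued) gives a deadline of 24 May 2028; 22 May 2028 is within that limit.
Step 5 — counting 21 days from 22 May 2028 (when the dispute is referred to mediation) gives a deadline of 12 June 2028; done 10 June 2028 — timely.
Step 6 — counting 30 days from 15 July 2028 (end of the 35-day hold period, which began when the mediation statement is delivered on 10 June 2028) gives a deadline of 14 August 2028; 21 July 2028 is within that limit.

Yes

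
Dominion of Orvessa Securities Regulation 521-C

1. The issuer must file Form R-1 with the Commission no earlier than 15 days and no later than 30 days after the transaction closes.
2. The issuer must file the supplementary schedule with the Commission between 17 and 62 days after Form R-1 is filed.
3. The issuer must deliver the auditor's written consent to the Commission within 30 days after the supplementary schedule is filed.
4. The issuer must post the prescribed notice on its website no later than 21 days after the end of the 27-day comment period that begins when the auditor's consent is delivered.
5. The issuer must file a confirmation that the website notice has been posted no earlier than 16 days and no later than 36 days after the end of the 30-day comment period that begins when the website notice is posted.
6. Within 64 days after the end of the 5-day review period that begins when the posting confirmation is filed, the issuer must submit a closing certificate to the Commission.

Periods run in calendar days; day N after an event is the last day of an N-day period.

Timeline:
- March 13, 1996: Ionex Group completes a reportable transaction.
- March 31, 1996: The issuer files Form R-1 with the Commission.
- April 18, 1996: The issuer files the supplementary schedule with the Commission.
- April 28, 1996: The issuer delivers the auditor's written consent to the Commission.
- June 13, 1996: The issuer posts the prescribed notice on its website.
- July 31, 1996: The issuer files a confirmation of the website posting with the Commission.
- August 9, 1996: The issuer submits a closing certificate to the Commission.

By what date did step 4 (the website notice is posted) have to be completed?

The auditor's consent is delivered on April 28, 1996; the 27-day comment period therefore ends May 25, 1996, and step 4 runs from that date. 21 days after May 25, 1996 is June 15, 1996.

June 15, 1996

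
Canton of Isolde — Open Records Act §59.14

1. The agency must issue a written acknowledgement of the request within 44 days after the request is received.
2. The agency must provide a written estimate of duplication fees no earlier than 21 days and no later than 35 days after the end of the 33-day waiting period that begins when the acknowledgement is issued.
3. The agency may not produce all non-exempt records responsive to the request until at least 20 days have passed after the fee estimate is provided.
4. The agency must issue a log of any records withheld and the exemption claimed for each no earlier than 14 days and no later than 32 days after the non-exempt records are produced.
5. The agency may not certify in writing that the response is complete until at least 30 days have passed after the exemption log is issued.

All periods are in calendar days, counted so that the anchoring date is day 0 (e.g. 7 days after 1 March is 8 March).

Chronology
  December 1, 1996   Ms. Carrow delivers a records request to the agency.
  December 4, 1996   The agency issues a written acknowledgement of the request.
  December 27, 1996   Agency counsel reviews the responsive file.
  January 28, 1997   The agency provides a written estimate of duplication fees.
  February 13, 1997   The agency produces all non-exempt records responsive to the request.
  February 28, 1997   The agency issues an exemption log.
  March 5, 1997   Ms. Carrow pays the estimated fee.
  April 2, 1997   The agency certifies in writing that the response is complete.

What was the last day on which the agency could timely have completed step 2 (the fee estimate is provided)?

February 10, 1997

The acknowledgement is issued on December 4, 1996; the 33-day waiting period therefore ends January 6, 1997, and step 2 runs from that date. The window is 21–35 days after January 6, 1997; it closes on February 10, 1997.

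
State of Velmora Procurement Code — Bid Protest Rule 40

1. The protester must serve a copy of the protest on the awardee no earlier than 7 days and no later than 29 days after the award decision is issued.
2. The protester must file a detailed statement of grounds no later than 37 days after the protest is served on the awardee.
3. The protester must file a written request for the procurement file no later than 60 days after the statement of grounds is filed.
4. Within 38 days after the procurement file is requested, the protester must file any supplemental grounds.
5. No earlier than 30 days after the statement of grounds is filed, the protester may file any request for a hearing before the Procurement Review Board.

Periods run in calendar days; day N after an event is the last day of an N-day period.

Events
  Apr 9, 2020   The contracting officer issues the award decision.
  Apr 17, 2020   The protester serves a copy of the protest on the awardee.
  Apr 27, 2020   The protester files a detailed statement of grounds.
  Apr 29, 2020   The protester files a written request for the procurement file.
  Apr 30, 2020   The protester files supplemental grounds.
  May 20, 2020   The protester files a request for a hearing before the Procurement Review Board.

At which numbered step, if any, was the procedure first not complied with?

Step 1 — 7 and 29 days from Apr 9, 2020 (when the award decision is issued) are Apr 16, 2020 and May 8, 2020 respectively; done Apr 17, 2020 — within the window.
Step 2 — counting 37 days from Apr 17, 2020 (when the protest is served on the awardee) gives a deadline of May 24, 2020; Apr 27, 2020 is within that limit.
Step 3 — counting 60 days from Apr 27, 2020 (when the statement of grounds is filed) gives a deadline of Jun 26, 2020; done Apr 29, 2020 — timely.
Step 4 — counting 38 days from Apr 29, 2020 (when the procurement file is requested) gives a deadline of Jun 6, 2020; completed Apr 30, 2020, before the deadline.
Step 5 — must wait 30 days from Apr 27, 2020 (when the statement of grounds is filed), so not before May 27, 2020; acted on May 20, 2020, 7 days prematurely.

Step 5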